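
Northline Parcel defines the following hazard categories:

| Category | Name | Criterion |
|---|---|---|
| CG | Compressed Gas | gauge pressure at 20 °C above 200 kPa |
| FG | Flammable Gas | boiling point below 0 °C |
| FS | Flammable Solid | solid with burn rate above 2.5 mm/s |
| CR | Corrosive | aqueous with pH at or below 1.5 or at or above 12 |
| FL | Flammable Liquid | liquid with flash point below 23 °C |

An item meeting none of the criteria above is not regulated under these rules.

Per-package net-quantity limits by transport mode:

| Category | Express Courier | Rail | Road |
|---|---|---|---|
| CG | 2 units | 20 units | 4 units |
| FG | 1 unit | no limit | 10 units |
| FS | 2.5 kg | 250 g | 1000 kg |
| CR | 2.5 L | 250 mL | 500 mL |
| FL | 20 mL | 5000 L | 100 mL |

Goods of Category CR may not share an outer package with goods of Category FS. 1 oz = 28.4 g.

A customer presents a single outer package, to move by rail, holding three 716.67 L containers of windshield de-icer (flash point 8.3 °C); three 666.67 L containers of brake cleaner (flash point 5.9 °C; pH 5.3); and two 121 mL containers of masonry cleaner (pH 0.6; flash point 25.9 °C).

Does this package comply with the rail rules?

Yes

With flash point 8.3 °C (< 23 °C), the windshield de-icer falls in Category FL.
Flash point 5.9 °C meets the Category FL criterion (Flammable Liquid), so the brake cleaner is Category FL.
pH 0.6 meets the Category CR criterion (Corrosive), so the masonry cleaner is Category CR.
Category CR quantity: two 121 mL containers = 242 mL.
242 mL is within the rail limit of 250 mL for Category CR.
Total Category FL: (three 716.67 L containers = 2150.01 L) + (three 666.67 L containers = 2000.01 L) = 4150.02 L.
4150.02 L ≤ 5000 L (rail limit, Category FL) — within limit.
The segregation rule (Category CR with Category FS) does not apply to Category CR with Category FL.
Every hazard category is within its rail limit and no segregation rule is violated.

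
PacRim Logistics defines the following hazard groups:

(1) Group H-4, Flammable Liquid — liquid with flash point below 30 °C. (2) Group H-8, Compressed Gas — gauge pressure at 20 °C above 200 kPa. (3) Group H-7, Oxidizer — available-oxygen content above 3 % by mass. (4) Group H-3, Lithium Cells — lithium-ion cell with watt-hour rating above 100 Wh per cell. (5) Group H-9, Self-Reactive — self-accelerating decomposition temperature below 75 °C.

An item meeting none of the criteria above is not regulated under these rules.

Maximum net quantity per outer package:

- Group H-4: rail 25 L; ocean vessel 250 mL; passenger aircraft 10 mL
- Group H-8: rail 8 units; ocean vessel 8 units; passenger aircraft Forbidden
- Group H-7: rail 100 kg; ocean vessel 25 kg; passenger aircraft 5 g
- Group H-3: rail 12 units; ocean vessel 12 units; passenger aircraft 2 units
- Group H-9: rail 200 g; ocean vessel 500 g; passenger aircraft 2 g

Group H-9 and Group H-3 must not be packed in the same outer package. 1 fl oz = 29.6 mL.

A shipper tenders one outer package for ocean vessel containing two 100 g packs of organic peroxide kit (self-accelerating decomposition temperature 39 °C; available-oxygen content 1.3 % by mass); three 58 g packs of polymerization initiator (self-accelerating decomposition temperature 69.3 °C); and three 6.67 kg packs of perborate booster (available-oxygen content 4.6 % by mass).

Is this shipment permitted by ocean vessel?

Yes

The organic peroxide kit has self-accelerating decomposition temperature 39 °C, which is < 75 °C, so it is Group H-9 (Self-Reactive).
Self-accelerating decomposition temperature 69.3 °C meets the Group H-9 criterion (Self-Reactive), so the polymerization initiator is Group H-9.
Available-oxygen content 4.6 % by mass meets the Group H-7 criterion (Oxidizer), so the perborate booster is Group H-7.
Total Group H-9: (two 100 g packs = 200 g) + (three 58 g packs = 174 g) = 374 g.
374 g is within the ocean vessel limit of 500 g for Group H-9.
Group H-7 quantity: three 6.67 kg packs = 20.01 kg.
20.01 kg ≤ 25 kg (ocean vessel limit, Group H-7) — within limit.
The segregation rule (Group H-9 with Group H-3) does not apply to Group H-9 with Group H-7.
Every hazard group is within its ocean vessel limit and no segregation rule is violated.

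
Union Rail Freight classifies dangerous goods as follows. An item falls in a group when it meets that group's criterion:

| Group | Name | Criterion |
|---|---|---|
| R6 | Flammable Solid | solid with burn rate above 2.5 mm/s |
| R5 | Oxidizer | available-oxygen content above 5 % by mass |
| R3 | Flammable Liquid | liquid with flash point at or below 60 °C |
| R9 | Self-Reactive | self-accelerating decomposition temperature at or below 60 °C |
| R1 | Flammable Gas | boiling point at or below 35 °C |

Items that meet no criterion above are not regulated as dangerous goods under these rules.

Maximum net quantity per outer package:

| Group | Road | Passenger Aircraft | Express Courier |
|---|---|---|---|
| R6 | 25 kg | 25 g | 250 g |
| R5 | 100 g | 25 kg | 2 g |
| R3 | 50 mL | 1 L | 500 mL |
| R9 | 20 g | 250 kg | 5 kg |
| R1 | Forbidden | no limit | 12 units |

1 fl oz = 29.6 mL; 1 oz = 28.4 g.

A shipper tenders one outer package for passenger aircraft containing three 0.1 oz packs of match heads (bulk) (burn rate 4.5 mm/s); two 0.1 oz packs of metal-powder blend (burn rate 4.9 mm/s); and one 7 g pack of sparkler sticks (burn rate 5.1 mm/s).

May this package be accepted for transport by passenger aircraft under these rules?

Yes

The match heads (bulk) have burn rate 4.5 mm/s, which is > 2.5 mm/s, so they are Group R6 (Flammable Solid).
Burn rate 4.9 mm/s meets the Group R6 criterion (Flammable Solid), so the metal-powder blend is Group R6.
Burn rate 5.1 mm/s meets the Group R6 criterion (Flammable Solid), so the sparkler sticks are Group R6.
Total Group R6: (three 0.1 oz packs = 8.52 g) + (two 0.1 oz packs = 5.68 g) + 7 g = 21.2 g.
That is within the Group R6 passenger aircraft limit of 25 g.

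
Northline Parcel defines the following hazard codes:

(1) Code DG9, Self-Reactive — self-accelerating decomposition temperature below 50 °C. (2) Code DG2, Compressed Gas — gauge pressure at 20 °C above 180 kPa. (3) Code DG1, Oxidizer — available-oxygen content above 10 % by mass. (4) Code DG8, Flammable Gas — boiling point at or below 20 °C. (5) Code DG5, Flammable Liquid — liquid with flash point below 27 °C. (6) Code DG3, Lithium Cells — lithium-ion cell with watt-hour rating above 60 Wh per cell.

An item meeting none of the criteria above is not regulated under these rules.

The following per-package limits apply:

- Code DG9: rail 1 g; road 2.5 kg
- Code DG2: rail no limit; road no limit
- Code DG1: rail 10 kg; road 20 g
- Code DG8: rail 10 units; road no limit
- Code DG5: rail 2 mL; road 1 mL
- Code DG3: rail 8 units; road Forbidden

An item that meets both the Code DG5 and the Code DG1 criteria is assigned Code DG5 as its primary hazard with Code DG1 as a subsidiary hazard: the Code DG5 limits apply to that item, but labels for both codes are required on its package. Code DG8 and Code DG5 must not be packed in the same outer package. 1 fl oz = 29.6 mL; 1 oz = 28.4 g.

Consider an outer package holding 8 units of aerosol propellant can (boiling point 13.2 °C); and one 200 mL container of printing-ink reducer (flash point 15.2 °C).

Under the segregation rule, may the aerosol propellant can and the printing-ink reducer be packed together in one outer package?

No

The aerosol propellant can has boiling point 13.2 °C, which is ≤ 20 °C, so it is Code DG8 (Flammable Gas).
The printing-ink reducer has flash point 15.2 °C, which is < 27 °C, so it is Code DG5 (Flammable Liquid).
Code DG8 and Code DG5 may not share an outer package.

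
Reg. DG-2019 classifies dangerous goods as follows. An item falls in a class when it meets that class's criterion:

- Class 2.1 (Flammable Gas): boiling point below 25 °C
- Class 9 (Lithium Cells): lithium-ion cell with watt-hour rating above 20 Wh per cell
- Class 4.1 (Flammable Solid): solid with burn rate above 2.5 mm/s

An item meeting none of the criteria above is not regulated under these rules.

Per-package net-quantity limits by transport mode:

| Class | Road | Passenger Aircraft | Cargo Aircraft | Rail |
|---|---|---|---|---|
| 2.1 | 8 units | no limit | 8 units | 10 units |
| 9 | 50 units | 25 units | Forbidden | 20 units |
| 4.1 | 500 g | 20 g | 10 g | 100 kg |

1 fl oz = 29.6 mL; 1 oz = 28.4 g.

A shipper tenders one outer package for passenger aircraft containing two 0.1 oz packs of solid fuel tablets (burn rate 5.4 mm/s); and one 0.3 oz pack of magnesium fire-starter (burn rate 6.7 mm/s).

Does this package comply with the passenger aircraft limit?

Yes

With burn rate 5.4 mm/s (> 2.5 mm/s), the solid fuel tablets fall in Class 4.1.
Burn rate 6.7 mm/s meets the Class 4.1 criterion (Flammable Solid), so the magnesium fire-starter is Class 4.1.
Class 4.1 net quantity: (two 0.1 oz packs = 5.68 g) + (one 0.3 oz pack = 8.52 g) = 14.2 g.
14.2 g ≤ 20 g (passenger aircraft limit, Class 4.1) — within limit.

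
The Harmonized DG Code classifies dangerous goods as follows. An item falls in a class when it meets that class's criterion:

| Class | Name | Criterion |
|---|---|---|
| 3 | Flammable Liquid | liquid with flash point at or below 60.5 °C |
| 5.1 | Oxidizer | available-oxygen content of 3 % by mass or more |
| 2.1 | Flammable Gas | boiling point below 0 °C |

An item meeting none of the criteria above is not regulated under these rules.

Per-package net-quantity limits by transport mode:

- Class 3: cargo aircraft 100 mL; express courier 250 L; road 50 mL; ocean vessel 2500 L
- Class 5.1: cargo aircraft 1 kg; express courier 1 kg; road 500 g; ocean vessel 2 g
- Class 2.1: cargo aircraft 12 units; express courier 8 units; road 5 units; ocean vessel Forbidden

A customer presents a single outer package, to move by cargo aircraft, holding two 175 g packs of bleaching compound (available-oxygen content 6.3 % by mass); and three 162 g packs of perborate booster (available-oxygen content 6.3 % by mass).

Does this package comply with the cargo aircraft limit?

The bleaching compound has available-oxygen content 6.3 % by mass, which is ≥ 3 % by mass, so it is Class 5.1 (Oxidizer).
Perborate booster: available-oxygen content 6.3 % by mass ≥ 3 % by mass → Class 5.1 (Oxidizer).
Total Class 5.1: (two 175 g packs = 350 g) + (three 162 g packs = 486 g) = 836 g.
836 g ≤ 1 kg (cargo aircraft limit, Class 5.1) — within limit.

Yes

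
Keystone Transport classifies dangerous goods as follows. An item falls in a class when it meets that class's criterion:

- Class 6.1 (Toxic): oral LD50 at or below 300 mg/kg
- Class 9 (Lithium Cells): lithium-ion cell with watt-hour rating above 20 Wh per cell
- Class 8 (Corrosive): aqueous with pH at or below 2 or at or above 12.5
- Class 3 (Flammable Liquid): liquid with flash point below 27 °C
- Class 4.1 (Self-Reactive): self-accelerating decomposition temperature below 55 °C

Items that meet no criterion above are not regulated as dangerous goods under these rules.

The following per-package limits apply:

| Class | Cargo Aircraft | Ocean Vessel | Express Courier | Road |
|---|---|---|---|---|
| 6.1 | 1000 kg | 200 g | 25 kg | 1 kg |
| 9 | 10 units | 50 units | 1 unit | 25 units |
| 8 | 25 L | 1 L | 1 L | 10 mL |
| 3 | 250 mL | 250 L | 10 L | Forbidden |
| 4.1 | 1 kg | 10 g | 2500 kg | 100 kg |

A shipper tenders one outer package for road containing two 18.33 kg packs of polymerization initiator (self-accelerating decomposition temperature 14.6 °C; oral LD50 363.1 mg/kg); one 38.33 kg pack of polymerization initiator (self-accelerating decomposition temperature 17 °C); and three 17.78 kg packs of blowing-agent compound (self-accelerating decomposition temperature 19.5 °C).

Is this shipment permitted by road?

Polymerization initiator: self-accelerating decomposition temperature 14.6 °C < 55 °C → Class 4.1 (Self-Reactive).
Polymerization initiator: self-accelerating decomposition temperature 17 °C < 55 °C → Class 4.1 (Self-Reactive).
The blowing-agent compound has self-accelerating decomposition temperature 19.5 °C, which is < 55 °C, so it is Class 4.1 (Self-Reactive).
Class 4.1 net quantity: (two 18.33 kg packs = 36.66 kg) + 38.33 kg + (three 17.78 kg packs = 53.34 kg) = 128.33 kg.
That exceeds the Class 4.1 road limit of 100 kg.

No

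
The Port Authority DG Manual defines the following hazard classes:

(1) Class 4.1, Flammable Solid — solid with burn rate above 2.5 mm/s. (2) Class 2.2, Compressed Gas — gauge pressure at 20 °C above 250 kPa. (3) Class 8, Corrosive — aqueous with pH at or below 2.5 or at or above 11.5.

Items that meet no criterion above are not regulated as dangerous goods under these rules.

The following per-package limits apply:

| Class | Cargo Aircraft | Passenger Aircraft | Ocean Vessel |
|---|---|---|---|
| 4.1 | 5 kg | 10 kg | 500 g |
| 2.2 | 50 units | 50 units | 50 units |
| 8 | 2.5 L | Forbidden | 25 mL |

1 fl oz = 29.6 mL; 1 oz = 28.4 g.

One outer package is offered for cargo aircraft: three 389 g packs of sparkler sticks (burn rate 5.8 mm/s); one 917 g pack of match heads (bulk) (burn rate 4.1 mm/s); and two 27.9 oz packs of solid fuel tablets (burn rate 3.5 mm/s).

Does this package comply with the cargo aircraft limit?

With burn rate 5.8 mm/s (> 2.5 mm/s), the sparkler sticks fall in Class 4.1.
With burn rate 4.1 mm/s (> 2.5 mm/s), the match heads (bulk) fall in Class 4.1.
With burn rate 3.5 mm/s (> 2.5 mm/s), the solid fuel tablets fall in Class 4.1.
Class 4.1 net quantity: (three 389 g packs = 1.167 kg) + 917 g + (two 27.9 oz packs = 1584.72 g) = 3668.72 g.
That is within the Class 4.1 cargo aircraft limit of 5 kg.

Yes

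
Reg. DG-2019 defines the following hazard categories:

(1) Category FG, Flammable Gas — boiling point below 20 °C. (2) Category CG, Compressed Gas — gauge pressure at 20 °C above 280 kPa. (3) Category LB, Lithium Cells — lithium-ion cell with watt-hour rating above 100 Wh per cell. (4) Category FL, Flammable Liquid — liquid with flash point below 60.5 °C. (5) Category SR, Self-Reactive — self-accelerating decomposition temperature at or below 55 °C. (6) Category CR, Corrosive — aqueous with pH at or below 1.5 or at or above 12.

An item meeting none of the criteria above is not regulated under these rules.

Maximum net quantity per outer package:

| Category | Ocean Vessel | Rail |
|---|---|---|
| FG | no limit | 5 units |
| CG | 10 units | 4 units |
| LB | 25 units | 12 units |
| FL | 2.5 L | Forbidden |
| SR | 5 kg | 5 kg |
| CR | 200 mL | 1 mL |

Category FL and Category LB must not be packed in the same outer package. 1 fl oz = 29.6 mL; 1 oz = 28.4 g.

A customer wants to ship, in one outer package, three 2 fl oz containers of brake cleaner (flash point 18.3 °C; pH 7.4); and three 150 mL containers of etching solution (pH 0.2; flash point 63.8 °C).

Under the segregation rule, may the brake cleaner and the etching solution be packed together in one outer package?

Brake cleaner: flash point 18.3 °C < 60.5 °C → Category FL (Flammable Liquid).
Etching solution: pH 0.2 ≤ 1.5 → Category CR (Corrosive).
No segregation rule bars Category FL with Category CR.

Yes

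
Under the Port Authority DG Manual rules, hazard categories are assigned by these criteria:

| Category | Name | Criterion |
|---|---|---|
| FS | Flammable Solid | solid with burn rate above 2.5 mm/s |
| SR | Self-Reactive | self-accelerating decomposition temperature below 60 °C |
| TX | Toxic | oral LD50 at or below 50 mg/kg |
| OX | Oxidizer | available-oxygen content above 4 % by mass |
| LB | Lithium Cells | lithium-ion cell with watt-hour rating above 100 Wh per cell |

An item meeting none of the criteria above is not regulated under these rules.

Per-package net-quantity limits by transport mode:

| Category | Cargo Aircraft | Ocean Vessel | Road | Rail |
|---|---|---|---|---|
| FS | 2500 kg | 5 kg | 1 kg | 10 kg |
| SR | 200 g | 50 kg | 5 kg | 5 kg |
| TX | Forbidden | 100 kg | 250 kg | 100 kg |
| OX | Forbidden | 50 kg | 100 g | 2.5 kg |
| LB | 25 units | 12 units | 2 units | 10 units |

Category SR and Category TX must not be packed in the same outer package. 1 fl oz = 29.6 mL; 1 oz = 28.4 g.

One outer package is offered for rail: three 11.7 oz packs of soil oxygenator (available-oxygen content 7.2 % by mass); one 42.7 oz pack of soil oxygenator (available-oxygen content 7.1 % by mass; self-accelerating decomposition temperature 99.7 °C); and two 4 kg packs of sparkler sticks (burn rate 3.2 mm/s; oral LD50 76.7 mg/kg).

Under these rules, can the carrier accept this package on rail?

The soil oxygenator has available-oxygen content 7.2 % by mass, which is > 4 % by mass, so it is Category OX (Oxidizer).
Soil oxygenator: available-oxygen content 7.1 % by mass > 4 % by mass → Category OX (Oxidizer).
Burn rate 3.2 mm/s meets the Category FS criterion (Flammable Solid), so the sparkler sticks are Category FS.
Category OX net quantity: (three 11.7 oz packs = 996.84 g) + (one 42.7 oz pack = 1212.68 g) = 2209.52 g.
2209.52 g ≤ 2.5 kg (rail limit, Category OX) — within limit.
Category FS quantity: two 4 kg packs = 8 kg.
8 kg is within the rail limit of 10 kg for Category FS.
The segregation rule (Category SR with Category TX) does not apply to Category OX with Category FS.
Every hazard category is within its rail limit and no segregation rule is violated.

Yes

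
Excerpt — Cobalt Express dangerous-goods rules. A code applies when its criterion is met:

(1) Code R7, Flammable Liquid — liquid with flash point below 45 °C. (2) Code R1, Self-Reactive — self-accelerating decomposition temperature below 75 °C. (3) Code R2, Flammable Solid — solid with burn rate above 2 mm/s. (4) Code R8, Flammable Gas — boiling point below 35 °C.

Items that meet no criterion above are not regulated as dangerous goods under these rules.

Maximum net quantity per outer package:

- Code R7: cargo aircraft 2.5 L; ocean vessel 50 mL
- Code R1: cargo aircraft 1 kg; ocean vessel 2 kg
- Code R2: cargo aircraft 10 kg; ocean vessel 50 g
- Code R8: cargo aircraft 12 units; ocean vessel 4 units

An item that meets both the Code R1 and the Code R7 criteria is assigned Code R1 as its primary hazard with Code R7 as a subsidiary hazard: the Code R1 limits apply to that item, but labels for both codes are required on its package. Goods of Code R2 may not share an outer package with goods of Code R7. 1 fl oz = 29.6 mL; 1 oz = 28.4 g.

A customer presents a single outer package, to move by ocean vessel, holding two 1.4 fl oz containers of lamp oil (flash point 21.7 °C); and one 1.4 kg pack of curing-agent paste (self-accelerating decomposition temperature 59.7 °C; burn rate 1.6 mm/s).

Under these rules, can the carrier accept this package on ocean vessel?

No

Flash point 21.7 °C meets the Code R7 criterion (Flammable Liquid), so the lamp oil is Code R7.
With self-accelerating decomposition temperature 59.7 °C (< 75 °C), the curing-agent paste falls in Code R1.
Code R7 quantity: two 1.4 fl oz containers = 82.88 mL.
That exceeds the Code R7 ocean vessel limit of 50 mL.
Code R1 quantity: 1.4 kg.
That is within the Code R1 ocean vessel limit of 2 kg.
The segregation rule (Code R2 with Code R7) does not apply to Code R7 with Code R1.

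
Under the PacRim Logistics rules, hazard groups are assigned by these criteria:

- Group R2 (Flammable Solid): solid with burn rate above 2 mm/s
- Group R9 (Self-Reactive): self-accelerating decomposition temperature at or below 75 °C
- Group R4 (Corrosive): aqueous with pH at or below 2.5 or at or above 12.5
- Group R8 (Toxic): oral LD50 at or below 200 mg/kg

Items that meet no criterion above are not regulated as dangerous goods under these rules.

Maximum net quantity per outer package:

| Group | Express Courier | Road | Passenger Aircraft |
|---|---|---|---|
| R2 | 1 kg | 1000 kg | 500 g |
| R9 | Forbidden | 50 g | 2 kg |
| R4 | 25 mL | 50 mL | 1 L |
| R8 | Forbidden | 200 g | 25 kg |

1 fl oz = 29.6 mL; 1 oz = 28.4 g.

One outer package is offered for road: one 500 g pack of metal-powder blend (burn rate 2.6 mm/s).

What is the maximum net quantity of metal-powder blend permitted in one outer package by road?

1000 kg

With burn rate 2.6 mm/s (> 2 mm/s), the metal-powder blend falls in Group R2.
The road limit for Group R2 is 1000 kg.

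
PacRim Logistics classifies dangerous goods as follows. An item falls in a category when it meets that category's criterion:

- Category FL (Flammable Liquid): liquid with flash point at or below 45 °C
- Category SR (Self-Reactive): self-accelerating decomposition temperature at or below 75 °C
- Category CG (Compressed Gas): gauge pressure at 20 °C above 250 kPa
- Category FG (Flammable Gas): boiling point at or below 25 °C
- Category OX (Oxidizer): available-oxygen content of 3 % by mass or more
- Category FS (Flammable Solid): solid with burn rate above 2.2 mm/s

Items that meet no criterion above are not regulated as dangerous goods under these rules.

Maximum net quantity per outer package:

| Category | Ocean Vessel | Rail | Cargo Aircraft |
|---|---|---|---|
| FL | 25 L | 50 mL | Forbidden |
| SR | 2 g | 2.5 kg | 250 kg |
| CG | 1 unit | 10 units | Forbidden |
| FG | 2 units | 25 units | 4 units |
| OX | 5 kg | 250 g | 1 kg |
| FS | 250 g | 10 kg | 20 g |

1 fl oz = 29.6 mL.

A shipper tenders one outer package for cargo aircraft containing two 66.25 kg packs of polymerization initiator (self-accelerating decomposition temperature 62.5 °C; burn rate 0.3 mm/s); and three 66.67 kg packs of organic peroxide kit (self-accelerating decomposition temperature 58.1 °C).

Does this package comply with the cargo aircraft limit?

No

Self-accelerating decomposition temperature 62.5 °C meets the Category SR criterion (Self-Reactive), so the polymerization initiator is Category SR.
Organic peroxide kit: self-accelerating decomposition temperature 58.1 °C ≤ 75 °C → Category SR (Self-Reactive).
Total Category SR: (two 66.25 kg packs = 132.5 kg) + (three 66.67 kg packs = 200.01 kg) = 332.51 kg.
332.51 kg > 250 kg (cargo aircraft limit, Category SR) — over the limit.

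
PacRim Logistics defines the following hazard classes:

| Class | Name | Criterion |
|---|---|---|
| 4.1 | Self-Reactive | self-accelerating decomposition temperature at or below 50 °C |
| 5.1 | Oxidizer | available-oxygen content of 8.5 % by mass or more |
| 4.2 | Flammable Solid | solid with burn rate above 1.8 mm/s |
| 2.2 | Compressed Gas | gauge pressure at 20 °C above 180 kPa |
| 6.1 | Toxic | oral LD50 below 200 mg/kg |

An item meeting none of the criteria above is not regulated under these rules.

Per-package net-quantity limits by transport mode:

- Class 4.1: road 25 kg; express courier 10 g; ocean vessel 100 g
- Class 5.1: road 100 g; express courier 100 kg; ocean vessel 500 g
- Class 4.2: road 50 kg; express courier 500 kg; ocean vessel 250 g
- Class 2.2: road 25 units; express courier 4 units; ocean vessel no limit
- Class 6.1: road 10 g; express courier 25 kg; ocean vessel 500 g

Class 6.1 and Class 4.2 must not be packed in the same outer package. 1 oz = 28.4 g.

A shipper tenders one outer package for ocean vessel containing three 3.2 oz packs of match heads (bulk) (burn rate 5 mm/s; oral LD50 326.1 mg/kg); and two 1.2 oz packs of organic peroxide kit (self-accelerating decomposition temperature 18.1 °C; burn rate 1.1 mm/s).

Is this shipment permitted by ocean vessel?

No

Burn rate 5 mm/s meets the Class 4.2 criterion (Flammable Solid), so the match heads (bulk) are Class 4.2.
Organic peroxide kit: self-accelerating decomposition temperature 18.1 °C ≤ 50 °C → Class 4.1 (Self-Reactive).
Class 4.2 quantity: three 3.2 oz packs = 272.64 g.
272.64 g exceeds the ocean vessel limit of 250 g for Class 4.2.
Class 4.1 quantity: two 1.2 oz packs = 68.16 g.
68.16 g is within the ocean vessel limit of 100 g for Class 4.1.
The segregation rule (Class 6.1 with Class 4.2) does not apply to Class 4.2 with Class 4.1.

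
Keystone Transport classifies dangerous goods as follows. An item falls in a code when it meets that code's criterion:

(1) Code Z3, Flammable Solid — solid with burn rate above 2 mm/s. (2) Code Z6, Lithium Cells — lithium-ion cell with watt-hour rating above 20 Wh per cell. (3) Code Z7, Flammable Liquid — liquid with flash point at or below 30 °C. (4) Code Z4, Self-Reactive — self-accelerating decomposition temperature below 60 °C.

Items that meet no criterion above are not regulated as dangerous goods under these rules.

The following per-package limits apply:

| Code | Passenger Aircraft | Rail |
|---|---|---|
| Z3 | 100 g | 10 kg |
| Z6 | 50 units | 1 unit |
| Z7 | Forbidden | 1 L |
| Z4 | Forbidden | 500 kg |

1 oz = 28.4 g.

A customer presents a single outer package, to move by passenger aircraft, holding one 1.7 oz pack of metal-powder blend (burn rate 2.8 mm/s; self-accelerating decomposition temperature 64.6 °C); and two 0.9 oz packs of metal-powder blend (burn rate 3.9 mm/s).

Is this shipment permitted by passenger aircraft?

With burn rate 2.8 mm/s (> 2 mm/s), the metal-powder blend falls in Code Z3.
Metal-powder blend: burn rate 3.9 mm/s > 2 mm/s → Code Z3 (Flammable Solid).
Code Z3 net quantity: (one 1.7 oz pack = 48.28 g) + (two 0.9 oz packs = 51.12 g) = 99.4 g.
99.4 g ≤ 100 g (passenger aircraft limit, Code Z3) — within limit.

Yes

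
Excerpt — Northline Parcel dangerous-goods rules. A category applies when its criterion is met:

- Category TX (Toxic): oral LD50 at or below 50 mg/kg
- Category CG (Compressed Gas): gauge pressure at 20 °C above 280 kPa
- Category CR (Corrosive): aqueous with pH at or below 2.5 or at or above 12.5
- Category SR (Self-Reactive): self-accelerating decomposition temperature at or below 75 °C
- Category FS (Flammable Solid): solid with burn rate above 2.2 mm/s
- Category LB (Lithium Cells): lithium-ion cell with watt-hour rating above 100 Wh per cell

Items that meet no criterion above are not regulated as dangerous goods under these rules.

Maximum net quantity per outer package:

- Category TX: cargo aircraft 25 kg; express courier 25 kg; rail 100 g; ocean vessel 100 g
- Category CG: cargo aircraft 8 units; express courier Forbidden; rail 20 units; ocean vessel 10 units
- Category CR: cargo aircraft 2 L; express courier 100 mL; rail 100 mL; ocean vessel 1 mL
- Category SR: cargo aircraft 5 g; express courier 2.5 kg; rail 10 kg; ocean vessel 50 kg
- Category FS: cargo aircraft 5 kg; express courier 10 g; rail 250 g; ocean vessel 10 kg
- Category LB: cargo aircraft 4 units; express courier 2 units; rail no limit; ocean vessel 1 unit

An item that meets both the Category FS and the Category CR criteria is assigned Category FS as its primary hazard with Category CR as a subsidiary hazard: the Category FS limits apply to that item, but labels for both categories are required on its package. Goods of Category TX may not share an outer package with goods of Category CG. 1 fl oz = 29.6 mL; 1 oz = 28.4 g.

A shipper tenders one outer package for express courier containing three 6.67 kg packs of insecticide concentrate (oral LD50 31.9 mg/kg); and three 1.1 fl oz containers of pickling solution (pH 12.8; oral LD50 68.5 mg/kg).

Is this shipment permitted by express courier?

The insecticide concentrate has oral LD50 31.9 mg/kg, which is ≤ 50 mg/kg, so it is Category TX (Toxic).
The pickling solution has pH 12.8, which is ≥ 12.5, so it is Category CR (Corrosive).
Category TX quantity: three 6.67 kg packs = 20.01 kg.
20.01 kg is within the express courier limit of 25 kg for Category TX.
Category CR quantity: three 1.1 fl oz containers = 97.68 mL.
97.68 mL ≤ 100 mL (express courier limit, Category CR) — within limit.
The segregation rule (Category TX with Category CG) does not apply to Category TX with Category CR.
Every hazard category is within its express courier limit and no segregation rule is violated.

Yes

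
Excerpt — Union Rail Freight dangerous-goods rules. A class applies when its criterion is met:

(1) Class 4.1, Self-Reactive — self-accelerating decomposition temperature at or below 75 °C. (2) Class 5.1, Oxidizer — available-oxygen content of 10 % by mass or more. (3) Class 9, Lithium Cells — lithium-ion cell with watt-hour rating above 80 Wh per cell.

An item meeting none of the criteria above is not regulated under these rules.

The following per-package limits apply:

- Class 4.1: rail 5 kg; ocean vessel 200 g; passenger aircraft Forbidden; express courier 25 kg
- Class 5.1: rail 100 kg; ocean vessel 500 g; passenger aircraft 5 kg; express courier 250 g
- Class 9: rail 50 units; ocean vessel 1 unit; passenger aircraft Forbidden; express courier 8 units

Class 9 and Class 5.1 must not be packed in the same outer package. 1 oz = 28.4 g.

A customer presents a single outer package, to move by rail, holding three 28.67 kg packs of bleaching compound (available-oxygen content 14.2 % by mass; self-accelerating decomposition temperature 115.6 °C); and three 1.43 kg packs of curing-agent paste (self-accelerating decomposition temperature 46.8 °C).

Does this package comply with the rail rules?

Yes

With available-oxygen content 14.2 % by mass (≥ 10 % by mass), the bleaching compound falls in Class 5.1.
With self-accelerating decomposition temperature 46.8 °C (≤ 75 °C), the curing-agent paste falls in Class 4.1.
Class 4.1 quantity: three 1.43 kg packs = 4.29 kg.
That is within the Class 4.1 rail limit of 5 kg.
Class 5.1 quantity: three 28.67 kg packs = 86.01 kg.
86.01 kg is within the rail limit of 100 kg for Class 5.1.
The segregation rule (Class 9 with Class 5.1) does not apply to Class 4.1 with Class 5.1.
Every hazard class is within its rail limit and no segregation rule is violated.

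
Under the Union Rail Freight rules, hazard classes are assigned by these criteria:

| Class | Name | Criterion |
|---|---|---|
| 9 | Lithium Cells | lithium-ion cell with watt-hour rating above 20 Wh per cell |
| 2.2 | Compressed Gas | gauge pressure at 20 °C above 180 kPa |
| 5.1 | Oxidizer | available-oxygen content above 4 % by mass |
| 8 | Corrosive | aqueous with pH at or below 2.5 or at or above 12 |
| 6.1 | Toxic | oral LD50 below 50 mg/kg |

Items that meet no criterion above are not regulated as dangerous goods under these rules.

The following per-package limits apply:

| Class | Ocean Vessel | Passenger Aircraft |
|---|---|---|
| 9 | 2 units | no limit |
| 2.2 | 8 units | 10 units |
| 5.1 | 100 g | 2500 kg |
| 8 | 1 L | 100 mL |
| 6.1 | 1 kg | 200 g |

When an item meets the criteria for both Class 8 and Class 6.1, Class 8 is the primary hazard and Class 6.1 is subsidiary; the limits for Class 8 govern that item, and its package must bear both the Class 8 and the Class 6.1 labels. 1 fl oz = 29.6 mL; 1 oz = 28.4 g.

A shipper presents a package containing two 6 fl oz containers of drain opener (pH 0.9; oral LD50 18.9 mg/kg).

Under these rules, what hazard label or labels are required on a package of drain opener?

pH 0.9 meets the Class 8 criterion (Corrosive), so the drain opener is Class 8.
With oral LD50 18.9 mg/kg (< 50 mg/kg), the drain opener falls in Class 6.1.
By the precedence rule Class 8 is primary and Class 6.1 is subsidiary, and that rule requires both labels on the package.

Class 6.1 and 8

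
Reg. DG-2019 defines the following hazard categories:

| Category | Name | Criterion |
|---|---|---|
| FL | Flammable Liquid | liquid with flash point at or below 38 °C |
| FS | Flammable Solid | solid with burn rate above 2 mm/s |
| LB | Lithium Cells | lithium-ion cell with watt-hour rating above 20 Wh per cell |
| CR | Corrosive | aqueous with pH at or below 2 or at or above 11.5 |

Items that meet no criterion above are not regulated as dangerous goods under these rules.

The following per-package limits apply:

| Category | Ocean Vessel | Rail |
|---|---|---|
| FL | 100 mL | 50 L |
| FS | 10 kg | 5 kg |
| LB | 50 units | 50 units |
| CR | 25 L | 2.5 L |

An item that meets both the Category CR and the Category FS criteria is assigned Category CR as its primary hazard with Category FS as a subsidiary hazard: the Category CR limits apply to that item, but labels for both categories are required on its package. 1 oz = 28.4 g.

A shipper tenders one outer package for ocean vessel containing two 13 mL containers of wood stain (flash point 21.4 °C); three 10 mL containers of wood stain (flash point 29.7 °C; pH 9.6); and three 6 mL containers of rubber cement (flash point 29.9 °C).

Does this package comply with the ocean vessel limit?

With flash point 21.4 °C (≤ 38 °C), the wood stain falls in Category FL.
Wood stain: flash point 29.7 °C ≤ 38 °C → Category FL (Flammable Liquid).
Rubber cement: flash point 29.9 °C ≤ 38 °C → Category FL (Flammable Liquid).
Total Category FL: (two 13 mL containers = 26 mL) + (three 10 mL containers = 30 mL) + (three 6 mL containers = 18 mL) = 74 mL.
That is within the Category FL ocean vessel limit of 100 mL.

Yes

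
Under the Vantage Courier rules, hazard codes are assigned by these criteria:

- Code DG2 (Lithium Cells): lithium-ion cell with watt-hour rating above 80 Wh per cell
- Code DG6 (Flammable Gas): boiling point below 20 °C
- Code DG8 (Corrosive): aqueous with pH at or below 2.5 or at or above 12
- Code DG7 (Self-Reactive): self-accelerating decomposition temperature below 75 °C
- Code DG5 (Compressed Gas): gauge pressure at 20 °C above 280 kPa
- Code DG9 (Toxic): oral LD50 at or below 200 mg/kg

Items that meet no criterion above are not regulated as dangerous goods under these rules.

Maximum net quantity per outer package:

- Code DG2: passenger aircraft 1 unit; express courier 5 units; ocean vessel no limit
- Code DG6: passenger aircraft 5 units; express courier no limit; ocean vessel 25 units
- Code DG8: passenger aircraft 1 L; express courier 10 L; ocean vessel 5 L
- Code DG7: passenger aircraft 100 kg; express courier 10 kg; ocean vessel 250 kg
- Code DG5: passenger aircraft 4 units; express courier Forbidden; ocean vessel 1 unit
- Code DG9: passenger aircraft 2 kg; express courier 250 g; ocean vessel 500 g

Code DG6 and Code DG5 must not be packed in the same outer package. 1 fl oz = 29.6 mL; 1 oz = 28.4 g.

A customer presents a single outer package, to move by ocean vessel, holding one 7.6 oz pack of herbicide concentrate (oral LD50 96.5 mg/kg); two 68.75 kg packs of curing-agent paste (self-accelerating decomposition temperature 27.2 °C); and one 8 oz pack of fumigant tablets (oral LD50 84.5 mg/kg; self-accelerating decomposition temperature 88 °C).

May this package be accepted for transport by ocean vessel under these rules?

The herbicide concentrate has oral LD50 96.5 mg/kg, which is ≤ 200 mg/kg, so it is Code DG9 (Toxic).
With self-accelerating decomposition temperature 27.2 °C (< 75 °C), the curing-agent paste falls in Code DG7.
Fumigant tablets: oral LD50 84.5 mg/kg ≤ 200 mg/kg → Code DG9 (Toxic).
Code DG9 net quantity: (one 7.6 oz pack = 215.84 g) + (one 8 oz pack = 227.2 g) = 443.04 g.
443.04 g ≤ 500 g (ocean vessel limit, Code DG9) — within limit.
Code DG7 quantity: two 68.75 kg packs = 137.5 kg.
137.5 kg is within the ocean vessel limit of 250 kg for Code DG7.
The segregation rule (Code DG6 with Code DG5) does not apply to Code DG9 with Code DG7.
Every hazard code is within its ocean vessel limit and no segregation rule is violated.

Yes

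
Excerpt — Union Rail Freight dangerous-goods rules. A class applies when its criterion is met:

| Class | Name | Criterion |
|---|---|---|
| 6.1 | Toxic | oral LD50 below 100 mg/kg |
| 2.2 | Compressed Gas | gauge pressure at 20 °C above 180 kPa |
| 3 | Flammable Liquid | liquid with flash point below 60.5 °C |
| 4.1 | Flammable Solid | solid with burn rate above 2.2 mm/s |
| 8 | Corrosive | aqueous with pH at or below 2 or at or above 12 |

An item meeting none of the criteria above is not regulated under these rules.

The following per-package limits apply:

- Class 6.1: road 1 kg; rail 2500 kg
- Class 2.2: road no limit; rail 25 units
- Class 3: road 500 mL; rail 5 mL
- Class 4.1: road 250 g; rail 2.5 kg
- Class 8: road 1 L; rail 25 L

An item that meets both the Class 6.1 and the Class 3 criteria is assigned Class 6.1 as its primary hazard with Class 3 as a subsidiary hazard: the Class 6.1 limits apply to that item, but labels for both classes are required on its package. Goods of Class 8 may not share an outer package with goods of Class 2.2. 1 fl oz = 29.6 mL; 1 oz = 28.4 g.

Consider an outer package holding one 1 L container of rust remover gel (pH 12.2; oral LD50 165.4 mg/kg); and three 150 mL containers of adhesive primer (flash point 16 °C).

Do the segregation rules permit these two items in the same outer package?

With pH 12.2 (≥ 12), the rust remover gel falls in Class 8.
Adhesive primer: flash point 16 °C < 60.5 °C → Class 3 (Flammable Liquid).
No segregation rule bars Class 8 with Class 3.

Yes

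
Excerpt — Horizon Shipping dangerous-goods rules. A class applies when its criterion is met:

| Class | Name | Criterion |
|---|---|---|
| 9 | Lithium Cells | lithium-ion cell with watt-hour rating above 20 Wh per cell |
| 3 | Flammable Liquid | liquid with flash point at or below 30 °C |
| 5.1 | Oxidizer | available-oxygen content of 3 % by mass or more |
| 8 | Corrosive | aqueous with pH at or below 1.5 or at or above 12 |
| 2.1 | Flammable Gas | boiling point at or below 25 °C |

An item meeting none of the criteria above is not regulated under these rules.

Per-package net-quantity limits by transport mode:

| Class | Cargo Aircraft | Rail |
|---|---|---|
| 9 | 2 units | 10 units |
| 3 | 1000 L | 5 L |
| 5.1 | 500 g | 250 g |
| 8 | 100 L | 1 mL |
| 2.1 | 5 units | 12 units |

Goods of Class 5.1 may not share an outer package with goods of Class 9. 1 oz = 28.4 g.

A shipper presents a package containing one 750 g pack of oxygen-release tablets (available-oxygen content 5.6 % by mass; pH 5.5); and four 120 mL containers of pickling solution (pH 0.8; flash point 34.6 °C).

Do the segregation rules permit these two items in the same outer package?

With available-oxygen content 5.6 % by mass (≥ 3 % by mass), the oxygen-release tablets fall in Class 5.1.
With pH 0.8 (≤ 1.5), the pickling solution falls in Class 8.
No segregation rule bars Class 5.1 with Class 8.

Yes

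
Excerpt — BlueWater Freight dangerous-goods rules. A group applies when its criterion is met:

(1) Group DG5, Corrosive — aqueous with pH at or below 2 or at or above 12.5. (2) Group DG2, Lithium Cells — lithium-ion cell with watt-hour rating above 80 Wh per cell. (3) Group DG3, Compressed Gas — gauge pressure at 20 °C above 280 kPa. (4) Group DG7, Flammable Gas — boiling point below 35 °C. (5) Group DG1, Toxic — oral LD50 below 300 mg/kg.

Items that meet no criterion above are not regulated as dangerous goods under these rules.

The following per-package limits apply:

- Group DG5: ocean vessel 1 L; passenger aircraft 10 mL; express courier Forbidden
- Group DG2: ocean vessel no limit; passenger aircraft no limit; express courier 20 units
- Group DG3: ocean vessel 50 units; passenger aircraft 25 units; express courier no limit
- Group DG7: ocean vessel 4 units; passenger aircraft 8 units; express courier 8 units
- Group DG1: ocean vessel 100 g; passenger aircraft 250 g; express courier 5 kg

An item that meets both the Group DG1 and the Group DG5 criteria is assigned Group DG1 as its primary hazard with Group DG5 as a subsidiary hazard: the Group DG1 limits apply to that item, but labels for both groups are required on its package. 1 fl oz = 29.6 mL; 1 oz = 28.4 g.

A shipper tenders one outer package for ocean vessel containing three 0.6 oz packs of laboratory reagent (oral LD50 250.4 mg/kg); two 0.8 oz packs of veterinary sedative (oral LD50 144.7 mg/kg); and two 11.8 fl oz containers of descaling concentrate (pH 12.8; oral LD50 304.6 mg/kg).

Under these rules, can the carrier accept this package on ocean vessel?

The laboratory reagent has oral LD50 250.4 mg/kg, which is < 300 mg/kg, so it is Group DG1 (Toxic).
With oral LD50 144.7 mg/kg (< 300 mg/kg), the veterinary sedative falls in Group DG1.
The descaling concentrate has pH 12.8, which is ≥ 12.5, so it is Group DG5 (Corrosive).
Total Group DG1: (three 0.6 oz packs = 51.12 g) + (two 0.8 oz packs = 45.44 g) = 96.56 g.
96.56 g ≤ 100 g (ocean vessel limit, Group DG1) — within limit.
Group DG5 quantity: two 11.8 fl oz containers = 698.56 mL.
698.56 mL ≤ 1 L (ocean vessel limit, Group DG5) — within limit.
Every hazard group is within its ocean vessel limit and no segregation rule is violated.

Yes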